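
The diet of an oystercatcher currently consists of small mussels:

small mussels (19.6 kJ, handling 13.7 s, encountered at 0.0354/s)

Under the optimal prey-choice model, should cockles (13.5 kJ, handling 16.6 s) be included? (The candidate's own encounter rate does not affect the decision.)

Current rate: (0.0354×19.6)/(1 + 0.0354×13.7) = 0.4672 kJ/s.
Profitability of cockles: 13.5/16.6 = 0.8133 kJ/s.
Since 0.8133 > R, including cockles increases the long-run rate.

Yes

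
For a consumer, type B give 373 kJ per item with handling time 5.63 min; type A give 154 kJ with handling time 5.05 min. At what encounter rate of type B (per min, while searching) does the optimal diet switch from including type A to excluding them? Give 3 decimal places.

0.151 per min

At the threshold, the rate on type B alone equals the profitability of type A: λ·373/(1 + λ·5.63) = 154/5.05 = 30.5.
Rearranging, λ(373 − 30.5×5.63) = 30.5, so λ = 30.5/201.3 = 0.1515 per min.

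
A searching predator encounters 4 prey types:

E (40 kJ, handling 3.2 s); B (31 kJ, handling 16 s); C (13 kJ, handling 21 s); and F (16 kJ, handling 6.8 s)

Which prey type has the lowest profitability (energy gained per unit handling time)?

C

Profitability E/h (kJ/s): E = 40/3.2 = 12.5, B = 31/16 = 1.94, C = 13/21 = 0.619, F = 16/6.8 = 2.35.
Ranked: E > F > B > C.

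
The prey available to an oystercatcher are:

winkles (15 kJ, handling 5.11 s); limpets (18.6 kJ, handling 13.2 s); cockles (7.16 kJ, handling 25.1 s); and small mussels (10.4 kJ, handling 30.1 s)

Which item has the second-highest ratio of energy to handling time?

limpets

In descending order of E/h:
winkles: 15/5.11 = 2.94 kJ/s
limpets: 18.6/13.2 = 1.41 kJ/s
small mussels: 10.4/30.1 = 0.346 kJ/s
cockles: 7.16/25.1 = 0.285 kJ/s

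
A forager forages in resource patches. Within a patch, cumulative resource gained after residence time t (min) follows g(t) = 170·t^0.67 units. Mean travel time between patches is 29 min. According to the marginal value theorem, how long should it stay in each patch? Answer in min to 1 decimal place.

Optimal t* satisfies g'(t*) = g(t*)/(T + t*).
g'(t) = 0.67·170·t^-0.33. Setting 0.67·170·t^-0.33 = 170·t^0.67/(29+t) gives 0.67(29+t) = t, so 0.33·t = 0.67×29.
t* = 0.67×29/0.33 = 58.88 min.

58.9 min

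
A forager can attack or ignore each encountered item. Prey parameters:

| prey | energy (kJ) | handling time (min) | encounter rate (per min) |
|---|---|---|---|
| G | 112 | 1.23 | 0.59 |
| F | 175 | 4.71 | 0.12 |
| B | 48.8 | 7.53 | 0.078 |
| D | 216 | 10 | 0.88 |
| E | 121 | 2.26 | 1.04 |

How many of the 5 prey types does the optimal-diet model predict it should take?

E/h in descending order: G 91.1, E 53.5, F 37.2, D 21.6, B 6.48 kJ/min. The optimal diet is the largest prefix of this list for which every included type satisfies E_i/h_i > R on the types above it.
Rate on top 1: 38.29. E: 53.5 > 38.29 → include.
Rate on top 2: 47.08. F: 37.2 < 47.08 → exclude; stop.
Optimal diet: G, E — 2 of 5 types.

2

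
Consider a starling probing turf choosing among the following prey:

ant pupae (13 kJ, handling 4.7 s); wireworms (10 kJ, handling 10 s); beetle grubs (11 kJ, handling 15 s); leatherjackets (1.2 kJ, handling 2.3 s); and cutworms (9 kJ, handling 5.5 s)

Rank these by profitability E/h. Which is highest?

ant pupae

Profitability E/h (kJ/s): ant pupae = 13/4.7 = 2.77, wireworms = 10/10 = 1, beetle grubs = 11/15 = 0.733, leatherjackets = 1.2/2.3 = 0.522, cutworms = 9/5.5 = 1.64.
Ranked: ant pupae > cutworms > wireworms > beetle grubs > leatherjackets.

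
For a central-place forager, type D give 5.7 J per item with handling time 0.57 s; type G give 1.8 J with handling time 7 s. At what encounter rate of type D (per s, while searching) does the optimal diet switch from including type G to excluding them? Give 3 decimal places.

0.046 per s

Drop type G once their profitability E₂/h₂ falls below the rate achievable on type D alone: E₂/h₂ = λE₁/(1 + λh₁).
Solve for λ: λE₁h₂ = E₂(1 + λh₁) → λ(E₁h₂ − E₂h₁) = E₂ → λ = E₂/(E₁h₂ − E₂h₁).
λ = 1.8/(5.7×7 − 1.8×0.57) = 1.8/38.87 = 0.0463 per s.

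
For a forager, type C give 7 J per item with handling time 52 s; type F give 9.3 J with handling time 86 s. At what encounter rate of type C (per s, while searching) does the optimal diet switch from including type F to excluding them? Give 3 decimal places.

At the threshold, the rate on type C alone equals the profitability of type F: λ·7/(1 + λ·52) = 9.3/86 = 0.1081.
Rearranging, λ(7 − 0.1081×52) = 0.1081, so λ = 0.1081/1.377 = 0.07855 per s.

0.079 per s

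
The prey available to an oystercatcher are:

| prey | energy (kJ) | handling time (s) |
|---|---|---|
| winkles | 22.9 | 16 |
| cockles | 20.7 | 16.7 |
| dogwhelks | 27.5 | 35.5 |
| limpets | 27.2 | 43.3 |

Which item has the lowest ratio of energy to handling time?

limpets

In descending order of E/h:
winkles: 22.9/16 = 1.43 kJ/s
cockles: 20.7/16.7 = 1.24 kJ/s
dogwhelks: 27.5/35.5 = 0.775 kJ/s
limpets: 27.2/43.3 = 0.628 kJ/s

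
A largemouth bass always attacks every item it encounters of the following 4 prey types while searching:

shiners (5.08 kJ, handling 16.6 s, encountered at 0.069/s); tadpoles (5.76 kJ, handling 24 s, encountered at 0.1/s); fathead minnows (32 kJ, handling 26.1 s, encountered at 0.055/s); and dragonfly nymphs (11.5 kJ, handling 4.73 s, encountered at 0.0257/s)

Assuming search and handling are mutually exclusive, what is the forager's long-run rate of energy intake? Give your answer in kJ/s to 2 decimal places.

0.49 kJ/s

R = (0.069×5.08 + 0.1×5.76 + 0.055×32 + 0.0257×11.5) / (1 + 0.069×16.6 + 0.1×24 + 0.055×26.1 + 0.0257×4.73) = 2.982/6.102 = 0.4887 kJ/s.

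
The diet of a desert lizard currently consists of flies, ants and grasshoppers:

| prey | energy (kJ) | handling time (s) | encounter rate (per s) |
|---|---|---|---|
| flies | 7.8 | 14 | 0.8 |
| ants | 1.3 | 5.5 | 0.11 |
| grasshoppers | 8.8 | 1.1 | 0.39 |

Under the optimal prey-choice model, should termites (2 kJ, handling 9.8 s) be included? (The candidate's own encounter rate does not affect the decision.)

No

Current rate: (0.8×7.8 + 0.11×1.3 + 0.39×8.8)/(1 + 0.8×14 + 0.11×5.5 + 0.39×1.1) = 0.7417 kJ/s.
termites: E/h = 2/9.8 = 0.2041 kJ/s.
Since 0.2041 < R, time spent handling termites is better spent searching.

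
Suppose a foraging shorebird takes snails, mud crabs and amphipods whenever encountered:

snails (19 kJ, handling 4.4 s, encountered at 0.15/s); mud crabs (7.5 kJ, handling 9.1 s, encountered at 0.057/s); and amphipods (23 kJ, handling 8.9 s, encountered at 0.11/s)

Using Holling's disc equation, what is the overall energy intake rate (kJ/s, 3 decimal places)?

R = Σλ_iE_i / (1 + Σλ_ih_i)
Numerator: 0.15×19 + 0.057×7.5 + 0.11×23 = 5.808
Denominator: 1 + 0.15×4.4 + 0.057×9.1 + 0.11×8.9 = 3.158
R = 5.808/3.158 = 1.839 kJ/s

1.839 kJ/s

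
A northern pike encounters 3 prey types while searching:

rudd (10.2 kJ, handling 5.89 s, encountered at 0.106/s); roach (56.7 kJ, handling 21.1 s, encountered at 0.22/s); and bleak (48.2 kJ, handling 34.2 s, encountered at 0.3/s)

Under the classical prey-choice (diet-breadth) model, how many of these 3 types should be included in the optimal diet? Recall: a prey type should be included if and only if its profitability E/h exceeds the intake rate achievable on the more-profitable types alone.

Profitabilities (E/h, kJ/s): roach 2.69, rudd 1.73, bleak 1.41. Add prey in this order while the next type's profitability exceeds the intake rate on those already taken.
Rate on top 1: 2.211. rudd: 1.73 < 2.211 → exclude; stop.
Optimal diet: roach — 1 of 3 types.

1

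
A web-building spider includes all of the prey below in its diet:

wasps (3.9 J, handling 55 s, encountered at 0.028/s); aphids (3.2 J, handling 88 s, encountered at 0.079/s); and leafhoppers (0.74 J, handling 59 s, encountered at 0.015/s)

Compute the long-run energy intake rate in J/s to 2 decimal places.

R = Σλ_iE_i / (1 + Σλ_ih_i)
Numerator: 0.028×3.9 + 0.079×3.2 + 0.015×0.74 = 0.3731
Denominator: 1 + 0.028×55 + 0.079×88 + 0.015×59 = 10.38
R = 0.3731/10.38 = 0.03595 J/s

0.04 J/s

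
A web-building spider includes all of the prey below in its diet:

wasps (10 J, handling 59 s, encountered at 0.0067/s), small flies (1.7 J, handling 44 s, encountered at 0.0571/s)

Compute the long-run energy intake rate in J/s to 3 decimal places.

R = Σλ_iE_i / (1 + Σλ_ih_i)
Numerator: 0.0067×10 + 0.0571×1.7 = 0.1641
Denominator: 1 + 0.0067×59 + 0.0571×44 = 3.908
R = 0.1641/3.908 = 0.04199 J/s

0.042 J/s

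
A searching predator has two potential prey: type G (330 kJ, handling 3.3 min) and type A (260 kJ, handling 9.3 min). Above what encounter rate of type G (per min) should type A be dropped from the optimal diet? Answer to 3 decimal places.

At the threshold, the rate on type G alone equals the profitability of type A: λ·330/(1 + λ·3.3) = 260/9.3 = 27.96.
Rearranging, λ(330 − 27.96×3.3) = 27.96, so λ = 27.96/237.7 = 0.1176 per min.

0.118 per min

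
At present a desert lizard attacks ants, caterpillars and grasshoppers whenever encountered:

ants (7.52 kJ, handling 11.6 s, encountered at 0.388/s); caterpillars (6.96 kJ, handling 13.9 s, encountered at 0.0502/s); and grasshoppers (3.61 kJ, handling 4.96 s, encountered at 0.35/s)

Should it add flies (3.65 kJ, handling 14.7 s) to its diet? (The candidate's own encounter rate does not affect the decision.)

No

Current rate: (0.388×7.52 + 0.0502×6.96 + 0.35×3.61)/(1 + 0.388×11.6 + 0.0502×13.9 + 0.35×4.96) = 0.571 kJ/s.
flies: E/h = 3.65/14.7 = 0.2483 kJ/s.
Since 0.2483 < R, time spent handling flies is better spent searching.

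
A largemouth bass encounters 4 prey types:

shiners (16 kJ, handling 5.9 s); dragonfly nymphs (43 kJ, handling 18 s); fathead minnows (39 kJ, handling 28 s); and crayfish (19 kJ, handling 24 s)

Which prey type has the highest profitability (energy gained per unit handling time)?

shiners

Profitability E/h (kJ/s): shiners = 16/5.9 = 2.71, dragonfly nymphs = 43/18 = 2.39, fathead minnows = 39/28 = 1.39, crayfish = 19/24 = 0.792.
Ranked: shiners > dragonfly nymphs > fathead minnows > crayfish.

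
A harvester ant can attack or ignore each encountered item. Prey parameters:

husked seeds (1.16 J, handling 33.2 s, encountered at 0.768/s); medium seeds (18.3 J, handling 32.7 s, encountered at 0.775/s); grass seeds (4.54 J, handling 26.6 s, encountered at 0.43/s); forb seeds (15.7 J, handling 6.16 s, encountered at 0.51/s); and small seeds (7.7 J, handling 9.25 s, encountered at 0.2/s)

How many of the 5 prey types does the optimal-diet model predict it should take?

1

Rank by E/h (J/s): forb seeds 2.55, small seeds 0.832, medium seeds 0.56, grass seeds 0.171, husked seeds 0.0349. Include each in turn until the next type's E/h falls below the running intake rate.
Rate on top 1: 1.933. small seeds: 0.832 < 1.933 → exclude; stop.
Optimal diet: forb seeds — 1 of 5 types.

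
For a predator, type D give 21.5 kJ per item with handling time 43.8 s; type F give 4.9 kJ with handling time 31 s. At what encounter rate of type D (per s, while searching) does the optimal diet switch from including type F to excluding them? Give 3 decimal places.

At the threshold, the rate on type D alone equals the profitability of type F: λ·21.5/(1 + λ·43.8) = 4.9/31 = 0.1581.
Rearranging, λ(21.5 − 0.1581×43.8) = 0.1581, so λ = 0.1581/14.58 = 0.01084 per s.

0.011 per s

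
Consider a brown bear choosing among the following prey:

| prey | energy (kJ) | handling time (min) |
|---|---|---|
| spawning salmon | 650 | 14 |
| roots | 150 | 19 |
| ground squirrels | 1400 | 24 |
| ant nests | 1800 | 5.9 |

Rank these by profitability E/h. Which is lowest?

roots

In descending order of E/h:
ant nests: 1800/5.9 = 305 kJ/min
ground squirrels: 1400/24 = 58.3 kJ/min
spawning salmon: 650/14 = 46.4 kJ/min
roots: 150/19 = 7.89 kJ/min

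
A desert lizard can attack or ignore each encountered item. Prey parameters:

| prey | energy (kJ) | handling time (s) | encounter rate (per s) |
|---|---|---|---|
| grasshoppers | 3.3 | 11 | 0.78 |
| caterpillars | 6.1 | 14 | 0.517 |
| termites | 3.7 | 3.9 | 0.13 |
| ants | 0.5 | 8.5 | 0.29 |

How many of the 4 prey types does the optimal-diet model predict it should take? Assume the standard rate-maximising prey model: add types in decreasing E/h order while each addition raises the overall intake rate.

2

Profitabilities (E/h, kJ/s): termites 0.949, caterpillars 0.436, grasshoppers 0.3, ants 0.0588. Add prey in this order while the next type's profitability exceeds the intake rate on those already taken.
Rate on top 1: 0.3192. caterpillars: 0.436 > 0.3192 → include.
Rate on top 2: 0.4156. grasshoppers: 0.3 < 0.4156 → exclude; stop.
Optimal diet: termites, caterpillars — 2 of 4 types.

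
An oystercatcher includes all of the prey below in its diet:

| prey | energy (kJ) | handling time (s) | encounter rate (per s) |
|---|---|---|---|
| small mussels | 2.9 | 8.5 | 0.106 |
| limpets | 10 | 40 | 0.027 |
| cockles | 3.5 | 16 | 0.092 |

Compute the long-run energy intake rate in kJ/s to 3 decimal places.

0.202 kJ/s

Energy encountered per unit search time: 0.106×2.9 + 0.027×10 + 0.092×3.5 = 0.8994 kJ/s.
Handling time per unit search time: 0.106×8.5 + 0.027×40 + 0.092×16 = 3.453.
Rate = 0.8994/(1 + 3.453) = 0.202 kJ/s.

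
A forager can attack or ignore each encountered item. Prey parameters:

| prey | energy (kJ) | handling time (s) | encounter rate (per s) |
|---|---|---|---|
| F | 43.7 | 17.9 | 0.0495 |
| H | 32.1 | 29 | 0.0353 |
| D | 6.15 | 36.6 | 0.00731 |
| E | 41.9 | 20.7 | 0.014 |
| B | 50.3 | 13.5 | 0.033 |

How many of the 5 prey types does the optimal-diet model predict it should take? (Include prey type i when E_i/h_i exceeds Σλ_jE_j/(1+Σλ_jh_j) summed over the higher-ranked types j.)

3

E/h in descending order: B 3.73, F 2.44, E 2.02, H 1.11, D 0.168 kJ/s. The optimal diet is the largest prefix of this list for which every included type satisfies E_i/h_i > R on the types above it.
Rate on top 1: 1.148. F: 2.44 > 1.148 → include.
Rate on top 2: 1.64. E: 2.02 > 1.64 → include.
Rate on top 3: 1.682. H: 1.11 < 1.682 → exclude; stop.
Optimal diet: B, F, E — 3 of 5 types.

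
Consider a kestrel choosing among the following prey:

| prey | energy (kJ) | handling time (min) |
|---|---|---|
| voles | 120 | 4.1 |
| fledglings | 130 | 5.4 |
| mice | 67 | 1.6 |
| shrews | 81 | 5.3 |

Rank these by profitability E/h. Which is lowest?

Profitability E/h (kJ/min): voles = 120/4.1 = 29.3, fledglings = 130/5.4 = 24.1, mice = 67/1.6 = 41.9, shrews = 81/5.3 = 15.3.
Ranked: mice > voles > fledglings > shrews.

shrews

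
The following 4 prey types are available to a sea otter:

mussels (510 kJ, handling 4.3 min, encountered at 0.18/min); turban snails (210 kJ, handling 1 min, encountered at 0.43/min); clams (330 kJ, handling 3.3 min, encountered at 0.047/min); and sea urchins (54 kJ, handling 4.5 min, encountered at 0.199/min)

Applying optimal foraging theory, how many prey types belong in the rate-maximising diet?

3

Rank by E/h (kJ/min): turban snails 210, mussels 119, clams 100, sea urchins 12. Include each in turn until the next type's E/h falls below the running intake rate.
Rate on top 1: 63.15. mussels: 119 > 63.15 → include.
Rate on top 2: 82.62. clams: 100 > 82.62 → include.
Rate on top 3: 83.76. sea urchins: 12 < 83.76 → exclude; stop.
Optimal diet: turban snails, mussels, clams — 3 of 4 types.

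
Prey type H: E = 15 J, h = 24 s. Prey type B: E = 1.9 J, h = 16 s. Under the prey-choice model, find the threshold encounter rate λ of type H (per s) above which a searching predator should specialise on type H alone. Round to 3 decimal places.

Drop type B once their profitability E₂/h₂ falls below the rate achievable on type H alone: E₂/h₂ = λE₁/(1 + λh₁).
Solve for λ: λE₁h₂ = E₂(1 + λh₁) → λ(E₁h₂ − E₂h₁) = E₂ → λ = E₂/(E₁h₂ − E₂h₁).
λ = 1.9/(15×16 − 1.9×24) = 1.9/194.4 = 0.009774 per s.

0.010 per s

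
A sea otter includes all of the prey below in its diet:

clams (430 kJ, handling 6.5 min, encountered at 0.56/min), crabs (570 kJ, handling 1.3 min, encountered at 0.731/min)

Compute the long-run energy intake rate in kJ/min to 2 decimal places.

Energy encountered per unit search time: 0.56×430 + 0.731×570 = 657.5 kJ/min.
Handling time per unit search time: 0.56×6.5 + 0.731×1.3 = 4.59.
Rate = 657.5/(1 + 4.59) = 117.6 kJ/min.

117.61 kJ/min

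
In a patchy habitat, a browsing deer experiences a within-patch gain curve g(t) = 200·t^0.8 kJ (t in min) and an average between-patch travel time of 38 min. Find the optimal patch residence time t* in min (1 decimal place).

152.0 min

Maximise g(t)/(T+t): set derivative to zero → g'(t)(T+t) = g(t).
g'(t) = 0.8·200·t^-0.2. Setting 0.8·200·t^-0.2 = 200·t^0.8/(38+t) gives 0.8(38+t) = t, so 0.20·t = 0.8×38.
t* = 0.8×38/0.20 = 152 min.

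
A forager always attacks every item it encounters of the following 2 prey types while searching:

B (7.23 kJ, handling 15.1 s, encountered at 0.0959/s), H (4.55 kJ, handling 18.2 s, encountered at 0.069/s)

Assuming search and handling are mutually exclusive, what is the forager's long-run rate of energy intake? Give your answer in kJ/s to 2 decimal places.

0.27 kJ/s

R = (0.0959×7.23 + 0.069×4.55) / (1 + 0.0959×15.1 + 0.069×18.2) = 1.007/3.704 = 0.272 kJ/s.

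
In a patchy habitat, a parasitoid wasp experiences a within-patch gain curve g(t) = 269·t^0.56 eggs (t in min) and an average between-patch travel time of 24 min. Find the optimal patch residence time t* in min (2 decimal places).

30.55 min

By the marginal value theorem, leave when the instantaneous gain rate g'(t) equals the habitat-wide average g(t)/(T + t).
g'(t) = 0.56·269·t^-0.44. Setting 0.56·269·t^-0.44 = 269·t^0.56/(24+t) gives 0.56(24+t) = t, so 0.44·t = 0.56×24.
t* = 0.56×24/0.44 = 30.55 min.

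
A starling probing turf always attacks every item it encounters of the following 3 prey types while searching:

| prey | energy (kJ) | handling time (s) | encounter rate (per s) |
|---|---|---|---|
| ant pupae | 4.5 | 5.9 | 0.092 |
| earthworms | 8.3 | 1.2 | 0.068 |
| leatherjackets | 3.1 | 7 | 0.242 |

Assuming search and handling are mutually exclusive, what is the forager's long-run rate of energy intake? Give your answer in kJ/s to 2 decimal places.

R = (0.092×4.5 + 0.068×8.3 + 0.242×3.1) / (1 + 0.092×5.9 + 0.068×1.2 + 0.242×7) = 1.729/3.318 = 0.5209 kJ/s.

0.52 kJ/s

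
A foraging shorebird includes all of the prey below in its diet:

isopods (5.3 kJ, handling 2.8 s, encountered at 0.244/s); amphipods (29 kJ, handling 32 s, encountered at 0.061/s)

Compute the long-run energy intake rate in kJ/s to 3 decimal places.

0.842 kJ/s

Energy encountered per unit search time: 0.244×5.3 + 0.061×29 = 3.062 kJ/s.
Handling time per unit search time: 0.244×2.8 + 0.061×32 = 2.635.
Rate = 3.062/(1 + 2.635) = 0.8424 kJ/s.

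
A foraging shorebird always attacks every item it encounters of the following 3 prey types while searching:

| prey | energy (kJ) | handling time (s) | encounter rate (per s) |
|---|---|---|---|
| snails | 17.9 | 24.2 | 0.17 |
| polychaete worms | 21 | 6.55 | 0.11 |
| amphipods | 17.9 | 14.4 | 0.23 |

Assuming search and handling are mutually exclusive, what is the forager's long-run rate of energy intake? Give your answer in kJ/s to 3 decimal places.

R = (0.17×17.9 + 0.11×21 + 0.23×17.9) / (1 + 0.17×24.2 + 0.11×6.55 + 0.23×14.4) = 9.47/9.146 = 1.035 kJ/s.

1.035 kJ/s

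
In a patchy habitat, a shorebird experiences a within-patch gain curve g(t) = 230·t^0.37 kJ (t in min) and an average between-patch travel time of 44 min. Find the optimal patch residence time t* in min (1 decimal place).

Maximise g(t)/(T+t): set derivative to zero → g'(t)(T+t) = g(t).
g'(t) = 0.37·230·t^-0.63. Setting 0.37·230·t^-0.63 = 230·t^0.37/(44+t) gives 0.37(44+t) = t, so 0.63·t = 0.37×44.
t* = 0.37×44/0.63 = 25.84 min.

25.8 min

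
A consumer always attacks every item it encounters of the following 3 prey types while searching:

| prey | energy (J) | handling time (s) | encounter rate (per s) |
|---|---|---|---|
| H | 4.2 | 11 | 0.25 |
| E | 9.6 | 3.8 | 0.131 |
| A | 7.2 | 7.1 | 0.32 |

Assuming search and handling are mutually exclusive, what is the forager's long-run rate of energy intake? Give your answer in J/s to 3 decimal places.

R = Σλ_iE_i / (1 + Σλ_ih_i)
Numerator: 0.25×4.2 + 0.131×9.6 + 0.32×7.2 = 4.612
Denominator: 1 + 0.25×11 + 0.131×3.8 + 0.32×7.1 = 6.52
R = 4.612/6.52 = 0.7073 J/s

0.707 J/s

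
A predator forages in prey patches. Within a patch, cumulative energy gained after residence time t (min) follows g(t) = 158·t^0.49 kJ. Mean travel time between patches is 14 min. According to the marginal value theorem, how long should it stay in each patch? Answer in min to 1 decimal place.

By the marginal value theorem, leave when the instantaneous gain rate g'(t) equals the habitat-wide average g(t)/(T + t).
g'(t) = 0.49·158·t^-0.51. Setting 0.49·158·t^-0.51 = 158·t^0.49/(14+t) gives 0.49(14+t) = t, so 0.51·t = 0.49×14.
t* = 0.49×14/0.51 = 13.45 min.

13.5 min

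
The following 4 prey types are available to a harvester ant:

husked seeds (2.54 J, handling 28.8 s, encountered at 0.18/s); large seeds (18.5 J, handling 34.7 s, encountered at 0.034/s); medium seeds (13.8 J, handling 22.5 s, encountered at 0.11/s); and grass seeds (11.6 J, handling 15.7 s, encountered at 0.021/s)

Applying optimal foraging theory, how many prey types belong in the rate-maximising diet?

3

Profitabilities (E/h, J/s): grass seeds 0.739, medium seeds 0.613, large seeds 0.533, husked seeds 0.0882. Add prey in this order while the next type's profitability exceeds the intake rate on those already taken.
Rate on top 1: 0.1832. medium seeds: 0.613 > 0.1832 → include.
Rate on top 2: 0.463. large seeds: 0.533 > 0.463 → include.
Rate on top 3: 0.4796. husked seeds: 0.0882 < 0.4796 → exclude; stop.
Optimal diet: grass seeds, medium seeds, large seeds — 3 of 4 types.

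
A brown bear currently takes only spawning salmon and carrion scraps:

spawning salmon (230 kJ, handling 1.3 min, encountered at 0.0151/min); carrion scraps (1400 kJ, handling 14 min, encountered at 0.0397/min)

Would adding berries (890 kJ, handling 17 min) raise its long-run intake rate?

Yes

Current rate: (0.0151×230 + 0.0397×1400)/(1 + 0.0151×1.3 + 0.0397×14) = 37.48 kJ/min.
Profitability of berries: 890/17 = 52.35 kJ/min.
52.35 > 37.48, so adding berries raises the average — include it.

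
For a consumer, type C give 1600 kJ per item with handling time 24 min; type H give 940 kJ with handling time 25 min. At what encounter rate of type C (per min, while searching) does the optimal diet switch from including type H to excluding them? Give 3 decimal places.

0.054 per min

Drop type H once their profitability E₂/h₂ falls below the rate achievable on type C alone: E₂/h₂ = λE₁/(1 + λh₁).
Solve for λ: λE₁h₂ = E₂(1 + λh₁) → λ(E₁h₂ − E₂h₁) = E₂ → λ = E₂/(E₁h₂ − E₂h₁).
λ = 940/(1600×25 − 940×24) = 940/1.744e+04 = 0.0539 per min.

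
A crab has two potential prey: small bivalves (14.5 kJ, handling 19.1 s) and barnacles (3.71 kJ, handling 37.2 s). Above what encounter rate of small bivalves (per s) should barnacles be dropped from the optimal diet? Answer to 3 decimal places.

0.008 per s

The zero-one rule: include barnacles iff E₂/h₂ > λE₁/(1+λh₁). Equality gives the switch point.
λE₁h₂ = E₂ + λE₂h₁ ⇒ λ = E₂/(E₁h₂ − E₂h₁) = 3.71/(539.4 − 70.86) = 0.007918 per s.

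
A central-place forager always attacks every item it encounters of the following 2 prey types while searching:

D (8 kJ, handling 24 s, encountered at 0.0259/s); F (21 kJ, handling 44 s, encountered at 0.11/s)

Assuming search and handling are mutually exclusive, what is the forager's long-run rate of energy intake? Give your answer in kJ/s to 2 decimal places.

R = Σλ_iE_i / (1 + Σλ_ih_i)
Numerator: 0.0259×8 + 0.11×21 = 2.517
Denominator: 1 + 0.0259×24 + 0.11×44 = 6.462
R = 2.517/6.462 = 0.3896 kJ/s

0.39 kJ/s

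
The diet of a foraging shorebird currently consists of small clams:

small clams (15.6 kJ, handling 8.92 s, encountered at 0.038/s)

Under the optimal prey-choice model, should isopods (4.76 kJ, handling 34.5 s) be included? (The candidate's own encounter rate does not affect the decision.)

No

On small clams alone, R = ΣλE/(1+Σλh) = 0.5928/1.339 = 0.4427 kJ/s.
Profitability of isopods: 4.76/34.5 = 0.138 kJ/s.
Since 0.138 < R, time spent handling isopods is better spent searching.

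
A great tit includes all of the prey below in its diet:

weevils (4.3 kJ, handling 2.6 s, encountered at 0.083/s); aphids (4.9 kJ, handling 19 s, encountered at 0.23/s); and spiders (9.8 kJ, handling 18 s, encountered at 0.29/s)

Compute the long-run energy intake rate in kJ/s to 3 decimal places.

Energy encountered per unit search time: 0.083×4.3 + 0.23×4.9 + 0.29×9.8 = 4.326 kJ/s.
Handling time per unit search time: 0.083×2.6 + 0.23×19 + 0.29×18 = 9.806.
Rate = 4.326/(1 + 9.806) = 0.4003 kJ/s.

0.400 kJ/s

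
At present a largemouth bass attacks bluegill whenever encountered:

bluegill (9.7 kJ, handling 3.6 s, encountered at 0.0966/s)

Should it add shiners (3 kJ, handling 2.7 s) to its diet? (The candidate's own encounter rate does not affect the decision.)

Yes

Intake rate on the current diet: R = (0.0966×9.7) / (1 + 0.0966×3.6) = 0.937/1.348 = 0.6952 kJ/s.
shiners: E/h = 3/2.7 = 1.111 kJ/s.
1.111 > 0.6952, so adding shiners raises the average — include it.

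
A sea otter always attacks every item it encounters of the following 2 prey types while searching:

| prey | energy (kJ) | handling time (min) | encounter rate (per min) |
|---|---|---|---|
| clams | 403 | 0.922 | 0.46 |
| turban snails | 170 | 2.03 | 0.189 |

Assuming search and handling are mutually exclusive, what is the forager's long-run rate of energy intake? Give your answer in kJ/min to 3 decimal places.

120.318 kJ/min

Energy encountered per unit search time: 0.46×403 + 0.189×170 = 217.5 kJ/min.
Handling time per unit search time: 0.46×0.922 + 0.189×2.03 = 0.8078.
Rate = 217.5/(1 + 0.8078) = 120.3 kJ/min.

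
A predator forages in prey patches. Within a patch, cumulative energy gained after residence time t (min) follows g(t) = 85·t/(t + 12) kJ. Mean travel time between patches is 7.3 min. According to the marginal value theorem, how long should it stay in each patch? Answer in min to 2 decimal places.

Maximise g(t)/(T+t): set derivative to zero → g'(t)(T+t) = g(t).
g'(t) = 85·12/(t + 12)². Setting 85·12/(t+12)² = 85t/[(t+12)(7.3+t)] gives 12(7.3+t) = t(t+12), so t² = 12×7.3 = 87.6.
t* = √87.6 = 9.359 min.

9.36 min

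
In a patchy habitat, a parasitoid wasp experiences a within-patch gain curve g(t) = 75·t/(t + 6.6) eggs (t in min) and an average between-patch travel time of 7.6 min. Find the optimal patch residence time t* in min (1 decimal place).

7.1 min

Maximise g(t)/(T+t): set derivative to zero → g'(t)(T+t) = g(t).
g'(t) = 75·6.6/(t + 6.6)². Setting 75·6.6/(t+6.6)² = 75t/[(t+6.6)(7.6+t)] gives 6.6(7.6+t) = t(t+6.6), so t² = 6.6×7.6 = 50.16.
t* = √50.16 = 7.082 min.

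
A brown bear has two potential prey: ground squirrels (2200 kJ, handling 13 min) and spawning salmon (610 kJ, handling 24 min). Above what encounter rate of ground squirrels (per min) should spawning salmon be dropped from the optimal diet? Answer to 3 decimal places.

The zero-one rule: include spawning salmon iff E₂/h₂ > λE₁/(1+λh₁). Equality gives the switch point.
λE₁h₂ = E₂ + λE₂h₁ ⇒ λ = E₂/(E₁h₂ − E₂h₁) = 610/(5.28e+04 − 7930) = 0.01359 per min.

0.014 per min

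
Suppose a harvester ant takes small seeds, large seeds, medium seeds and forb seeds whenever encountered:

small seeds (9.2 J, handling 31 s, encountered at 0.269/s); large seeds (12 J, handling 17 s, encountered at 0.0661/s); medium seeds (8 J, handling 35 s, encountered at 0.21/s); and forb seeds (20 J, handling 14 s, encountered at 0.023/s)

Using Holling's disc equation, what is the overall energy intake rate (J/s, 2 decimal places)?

0.30 J/s

R = Σλ_iE_i / (1 + Σλ_ih_i)
Numerator: 0.269×9.2 + 0.0661×12 + 0.21×8 + 0.023×20 = 5.408
Denominator: 1 + 0.269×31 + 0.0661×17 + 0.21×35 + 0.023×14 = 18.13
R = 5.408/18.13 = 0.2982 J/s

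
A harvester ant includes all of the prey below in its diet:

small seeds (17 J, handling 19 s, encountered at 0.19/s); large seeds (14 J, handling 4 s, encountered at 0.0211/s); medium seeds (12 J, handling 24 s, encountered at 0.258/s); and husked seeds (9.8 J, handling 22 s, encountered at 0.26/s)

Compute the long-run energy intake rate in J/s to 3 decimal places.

R = (0.19×17 + 0.0211×14 + 0.258×12 + 0.26×9.8) / (1 + 0.19×19 + 0.0211×4 + 0.258×24 + 0.26×22) = 9.169/16.61 = 0.5522 J/s.

0.552 J/s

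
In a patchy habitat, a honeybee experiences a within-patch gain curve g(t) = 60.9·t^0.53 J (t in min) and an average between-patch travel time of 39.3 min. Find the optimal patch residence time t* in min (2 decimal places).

44.32 min

Maximise g(t)/(T+t): set derivative to zero → g'(t)(T+t) = g(t).
g'(t) = 0.53·60.9·t^-0.47. Setting 0.53·60.9·t^-0.47 = 60.9·t^0.53/(39.3+t) gives 0.53(39.3+t) = t, so 0.47·t = 0.53×39.3.
t* = 0.53×39.3/0.47 = 44.32 min.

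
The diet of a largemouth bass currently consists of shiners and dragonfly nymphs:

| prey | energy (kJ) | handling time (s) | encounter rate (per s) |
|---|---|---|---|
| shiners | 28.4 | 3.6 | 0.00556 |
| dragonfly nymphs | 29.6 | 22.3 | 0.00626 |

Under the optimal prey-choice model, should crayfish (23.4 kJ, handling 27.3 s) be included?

On shiners and dragonfly nymphs alone, R = ΣλE/(1+Σλh) = 0.3432/1.16 = 0.296 kJ/s.
crayfish: E/h = 23.4/27.3 = 0.8571 kJ/s.
Since 0.8571 > R, including crayfish increases the long-run rate.

Yes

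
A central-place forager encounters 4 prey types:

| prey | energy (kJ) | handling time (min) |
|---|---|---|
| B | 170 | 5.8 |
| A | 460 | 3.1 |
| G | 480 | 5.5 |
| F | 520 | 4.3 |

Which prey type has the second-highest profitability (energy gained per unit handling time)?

In descending order of E/h:
A: 460/3.1 = 148 kJ/min
F: 520/4.3 = 121 kJ/min
G: 480/5.5 = 87.3 kJ/min
B: 170/5.8 = 29.3 kJ/min

F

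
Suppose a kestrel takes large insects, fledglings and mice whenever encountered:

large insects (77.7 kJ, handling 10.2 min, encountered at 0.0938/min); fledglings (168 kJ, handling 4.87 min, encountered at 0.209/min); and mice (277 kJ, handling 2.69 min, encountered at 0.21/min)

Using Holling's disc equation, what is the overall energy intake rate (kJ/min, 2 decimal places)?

R = (0.0938×77.7 + 0.209×168 + 0.21×277) / (1 + 0.0938×10.2 + 0.209×4.87 + 0.21×2.69) = 100.6/3.539 = 28.41 kJ/min.

28.41 kJ/min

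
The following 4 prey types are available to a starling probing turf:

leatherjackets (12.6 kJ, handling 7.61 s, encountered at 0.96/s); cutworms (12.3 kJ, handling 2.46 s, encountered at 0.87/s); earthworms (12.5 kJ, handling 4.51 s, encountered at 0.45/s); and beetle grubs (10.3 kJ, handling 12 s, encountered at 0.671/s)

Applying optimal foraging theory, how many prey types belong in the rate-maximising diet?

1

Profitabilities (E/h, kJ/s): cutworms 5, earthworms 2.77, leatherjackets 1.66, beetle grubs 0.858. Add prey in this order while the next type's profitability exceeds the intake rate on those already taken.
Rate on top 1: 3.408. earthworms: 2.77 < 3.408 → exclude; stop.
Optimal diet: cutworms — 1 of 4 types.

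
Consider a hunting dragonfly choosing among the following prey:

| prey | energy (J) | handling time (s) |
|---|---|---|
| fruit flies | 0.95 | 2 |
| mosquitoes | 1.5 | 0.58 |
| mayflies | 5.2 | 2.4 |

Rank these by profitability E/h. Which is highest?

Profitability E/h (J/s): fruit flies = 0.95/2 = 0.475, mosquitoes = 1.5/0.58 = 2.59, mayflies = 5.2/2.4 = 2.17.
Ranked: mosquitoes > mayflies > fruit flies.

mosquitoes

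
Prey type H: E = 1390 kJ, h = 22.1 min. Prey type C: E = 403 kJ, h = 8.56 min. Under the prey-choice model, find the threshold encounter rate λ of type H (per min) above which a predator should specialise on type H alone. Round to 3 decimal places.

The zero-one rule: include type C iff E₂/h₂ > λE₁/(1+λh₁). Equality gives the switch point.
λE₁h₂ = E₂ + λE₂h₁ ⇒ λ = E₂/(E₁h₂ − E₂h₁) = 403/(1.19e+04 − 8906) = 0.1347 per min.

0.135 per min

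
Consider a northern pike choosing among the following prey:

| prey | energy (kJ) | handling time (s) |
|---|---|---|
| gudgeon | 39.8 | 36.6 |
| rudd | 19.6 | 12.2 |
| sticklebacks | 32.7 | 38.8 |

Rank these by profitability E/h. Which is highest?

rudd

In descending order of E/h:
rudd: 19.6/12.2 = 1.61 kJ/s
gudgeon: 39.8/36.6 = 1.09 kJ/s
sticklebacks: 32.7/38.8 = 0.843 kJ/s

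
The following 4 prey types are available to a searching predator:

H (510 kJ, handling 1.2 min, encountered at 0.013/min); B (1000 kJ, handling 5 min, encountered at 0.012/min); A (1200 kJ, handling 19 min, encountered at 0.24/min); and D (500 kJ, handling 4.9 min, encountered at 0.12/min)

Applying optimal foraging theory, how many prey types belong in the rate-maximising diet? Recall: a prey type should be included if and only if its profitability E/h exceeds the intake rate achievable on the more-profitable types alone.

Rank by E/h (kJ/min): H 425, B 200, D 102, A 63.2. Include each in turn until the next type's E/h falls below the running intake rate.
Rate on top 1: 6.528. B: 200 > 6.528 → include.
Rate on top 2: 17.32. D: 102 > 17.32 → include.
Rate on top 3: 47.26. A: 63.2 > 47.26 → include.
Optimal diet: H, B, D, A — 4 of 4 types.

4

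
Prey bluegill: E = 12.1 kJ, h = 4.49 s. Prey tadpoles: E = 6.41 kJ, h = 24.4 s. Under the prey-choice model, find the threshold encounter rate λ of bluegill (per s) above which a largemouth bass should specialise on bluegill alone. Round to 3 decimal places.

At the threshold, the rate on bluegill alone equals the profitability of tadpoles: λ·12.1/(1 + λ·4.49) = 6.41/24.4 = 0.2627.
Rearranging, λ(12.1 − 0.2627×4.49) = 0.2627, so λ = 0.2627/10.92 = 0.02406 per s.

0.024 per s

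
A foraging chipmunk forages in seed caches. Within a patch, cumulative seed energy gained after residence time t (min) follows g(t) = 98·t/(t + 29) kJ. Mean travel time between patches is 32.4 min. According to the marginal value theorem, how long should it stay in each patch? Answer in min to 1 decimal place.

30.7 min

Optimal t* satisfies g'(t*) = g(t*)/(T + t*).
g'(t) = 98·29/(t + 29)². Setting 98·29/(t+29)² = 98t/[(t+29)(32.4+t)] gives 29(32.4+t) = t(t+29), so t² = 29×32.4 = 939.6.
t* = √939.6 = 30.65 min.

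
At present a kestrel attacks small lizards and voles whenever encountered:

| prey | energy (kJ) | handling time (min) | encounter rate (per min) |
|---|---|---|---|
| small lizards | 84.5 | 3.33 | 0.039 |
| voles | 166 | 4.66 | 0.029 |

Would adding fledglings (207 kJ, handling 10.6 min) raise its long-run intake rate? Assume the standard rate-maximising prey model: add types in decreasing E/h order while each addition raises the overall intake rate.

Yes

Current rate: (0.039×84.5 + 0.029×166)/(1 + 0.039×3.33 + 0.029×4.66) = 6.411 kJ/min.
fledglings: E/h = 207/10.6 = 19.53 kJ/min.
Since 19.53 > R, including fledglings increases the long-run rate.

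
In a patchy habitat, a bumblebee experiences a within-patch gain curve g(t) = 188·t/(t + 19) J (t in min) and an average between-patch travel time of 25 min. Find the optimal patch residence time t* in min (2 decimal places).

By the marginal value theorem, leave when the instantaneous gain rate g'(t) equals the habitat-wide average g(t)/(T + t).
g'(t) = 188·19/(t + 19)². Setting 188·19/(t+19)² = 188t/[(t+19)(25+t)] gives 19(25+t) = t(t+19), so t² = 19×25 = 475.
t* = √475 = 21.79 min.

21.79 min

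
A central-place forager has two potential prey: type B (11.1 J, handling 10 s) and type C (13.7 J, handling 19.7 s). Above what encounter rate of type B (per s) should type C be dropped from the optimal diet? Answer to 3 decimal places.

At the threshold, the rate on type B alone equals the profitability of type C: λ·11.1/(1 + λ·10) = 13.7/19.7 = 0.6954.
Rearranging, λ(11.1 − 0.6954×10) = 0.6954, so λ = 0.6954/4.146 = 0.1677 per s.

0.168 per s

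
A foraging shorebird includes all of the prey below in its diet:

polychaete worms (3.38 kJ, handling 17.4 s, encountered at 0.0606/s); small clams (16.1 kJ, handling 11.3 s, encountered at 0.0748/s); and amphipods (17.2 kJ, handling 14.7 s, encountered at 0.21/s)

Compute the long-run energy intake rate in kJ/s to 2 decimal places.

0.84 kJ/s

R = Σλ_iE_i / (1 + Σλ_ih_i)
Numerator: 0.0606×3.38 + 0.0748×16.1 + 0.21×17.2 = 5.021
Denominator: 1 + 0.0606×17.4 + 0.0748×11.3 + 0.21×14.7 = 5.987
R = 5.021/5.987 = 0.8387 kJ/s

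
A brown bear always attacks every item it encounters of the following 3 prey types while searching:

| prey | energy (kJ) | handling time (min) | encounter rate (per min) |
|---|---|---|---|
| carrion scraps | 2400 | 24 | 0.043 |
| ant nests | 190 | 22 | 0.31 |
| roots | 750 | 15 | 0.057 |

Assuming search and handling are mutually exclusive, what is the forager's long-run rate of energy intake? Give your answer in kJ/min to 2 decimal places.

21.10 kJ/min

Energy encountered per unit search time: 0.043×2400 + 0.31×190 + 0.057×750 = 204.8 kJ/min.
Handling time per unit search time: 0.043×24 + 0.31×22 + 0.057×15 = 8.707.
Rate = 204.8/(1 + 8.707) = 21.1 kJ/min.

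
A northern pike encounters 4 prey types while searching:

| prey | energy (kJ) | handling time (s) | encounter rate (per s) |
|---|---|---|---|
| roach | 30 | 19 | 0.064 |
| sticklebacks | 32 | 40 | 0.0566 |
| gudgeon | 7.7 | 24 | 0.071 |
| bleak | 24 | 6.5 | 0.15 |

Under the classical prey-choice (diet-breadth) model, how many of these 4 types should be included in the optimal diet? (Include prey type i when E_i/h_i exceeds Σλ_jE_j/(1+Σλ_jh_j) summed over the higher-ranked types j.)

1

Rank by E/h (kJ/s): bleak 3.69, roach 1.58, sticklebacks 0.8, gudgeon 0.321. Include each in turn until the next type's E/h falls below the running intake rate.
Rate on top 1: 1.823. roach: 1.58 < 1.823 → exclude; stop.
Optimal diet: bleak — 1 of 4 types.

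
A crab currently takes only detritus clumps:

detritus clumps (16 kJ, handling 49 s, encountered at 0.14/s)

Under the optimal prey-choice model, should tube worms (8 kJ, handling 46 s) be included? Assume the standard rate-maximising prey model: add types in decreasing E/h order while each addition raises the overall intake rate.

No

On detritus clumps alone, R = ΣλE/(1+Σλh) = 2.24/7.86 = 0.285 kJ/s.
Profitability of tube worms: 8/46 = 0.1739 kJ/s.
0.1739 < 0.285, so adding tube worms would lower the average — exclude it.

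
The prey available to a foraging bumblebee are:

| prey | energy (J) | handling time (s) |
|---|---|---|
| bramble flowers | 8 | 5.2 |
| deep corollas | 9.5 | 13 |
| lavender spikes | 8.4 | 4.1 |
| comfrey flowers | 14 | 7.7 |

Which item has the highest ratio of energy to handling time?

lavender spikes

In descending order of E/h:
lavender spikes: 8.4/4.1 = 2.05 J/s
comfrey flowers: 14/7.7 = 1.82 J/s
bramble flowers: 8/5.2 = 1.54 J/s
deep corollas: 9.5/13 = 0.731 J/s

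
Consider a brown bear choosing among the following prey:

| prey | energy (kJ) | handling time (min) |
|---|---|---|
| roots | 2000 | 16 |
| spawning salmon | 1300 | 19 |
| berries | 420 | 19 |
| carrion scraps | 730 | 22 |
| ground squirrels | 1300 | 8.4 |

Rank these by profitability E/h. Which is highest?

In descending order of E/h:
ground squirrels: 1300/8.4 = 155 kJ/min
roots: 2000/16 = 125 kJ/min
spawning salmon: 1300/19 = 68.4 kJ/min
carrion scraps: 730/22 = 33.2 kJ/min
berries: 420/19 = 22.1 kJ/min

ground squirrels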